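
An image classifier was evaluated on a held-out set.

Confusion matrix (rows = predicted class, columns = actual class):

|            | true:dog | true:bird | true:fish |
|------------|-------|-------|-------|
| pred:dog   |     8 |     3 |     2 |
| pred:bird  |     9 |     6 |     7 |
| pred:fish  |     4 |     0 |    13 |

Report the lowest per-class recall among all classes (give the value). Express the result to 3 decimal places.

Per-class recall (TP/(TP+FN)):
  dog: TP=8, FN=9+4=13 → 8/21 = 0.3810
  bird: TP=6, FN=3+0=3 → 6/9 = 0.6667
  fish: TP=13, FN=2+7=9 → 13/22 = 0.5909
Lowest is class 'dog' with recall = 0.381.

0.381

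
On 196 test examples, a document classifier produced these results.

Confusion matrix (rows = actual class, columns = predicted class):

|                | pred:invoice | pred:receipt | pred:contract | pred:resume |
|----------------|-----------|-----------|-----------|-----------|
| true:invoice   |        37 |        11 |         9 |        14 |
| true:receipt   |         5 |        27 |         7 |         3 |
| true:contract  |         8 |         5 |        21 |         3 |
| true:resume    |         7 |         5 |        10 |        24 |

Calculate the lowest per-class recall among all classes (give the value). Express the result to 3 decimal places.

Per-class recall (TP/(TP+FN)):
  invoice: TP=37, FN=11+9+14=34 → 37/71 = 0.5211
  receipt: TP=27, FN=5+7+3=15 → 27/42 = 0.6429
  contract: TP=21, FN=8+5+3=16 → 21/37 = 0.5676
  resume: TP=24, FN=7+5+10=22 → 24/46 = 0.5217
Lowest is class 'invoice' with recall = 0.521.

0.521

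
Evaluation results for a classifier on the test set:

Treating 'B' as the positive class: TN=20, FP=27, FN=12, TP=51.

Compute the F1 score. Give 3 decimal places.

Precision = TP/(TP+FP) = 51/78 = 0.6538
Recall = TP/(TP+FN) = 51/63 = 0.8095
F1 = 2·TP/(2·TP+FP+FN) = 102/141 = 0.723

0.723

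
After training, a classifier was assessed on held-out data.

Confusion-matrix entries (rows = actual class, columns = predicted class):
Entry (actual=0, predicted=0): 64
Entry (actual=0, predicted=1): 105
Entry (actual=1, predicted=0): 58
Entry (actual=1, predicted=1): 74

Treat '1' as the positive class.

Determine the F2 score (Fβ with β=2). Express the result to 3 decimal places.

0.523

Fβ = (1+β²)·TP / ((1+β²)·TP + β²·FN + FP), with β²=4
= 5·74 / (5·74 + 4·58 + 105) = 0.523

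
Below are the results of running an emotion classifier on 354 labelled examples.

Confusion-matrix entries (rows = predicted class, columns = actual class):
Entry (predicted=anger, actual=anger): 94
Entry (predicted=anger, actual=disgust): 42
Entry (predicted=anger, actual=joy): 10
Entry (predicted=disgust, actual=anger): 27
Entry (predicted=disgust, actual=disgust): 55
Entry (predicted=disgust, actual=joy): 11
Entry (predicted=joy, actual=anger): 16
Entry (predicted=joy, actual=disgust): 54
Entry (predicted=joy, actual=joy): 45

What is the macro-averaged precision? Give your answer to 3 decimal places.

Per-class precision (TP/(TP+FP)):
  anger: TP=94, FP=42+10=52 → 94/146 = 0.6438
  disgust: TP=55, FP=27+11=38 → 55/93 = 0.5914
  joy: TP=45, FP=16+54=70 → 45/115 = 0.3913
Macro-precision = mean = (0.6438 + 0.5914 + 0.3913) / 3 = 0.542

0.542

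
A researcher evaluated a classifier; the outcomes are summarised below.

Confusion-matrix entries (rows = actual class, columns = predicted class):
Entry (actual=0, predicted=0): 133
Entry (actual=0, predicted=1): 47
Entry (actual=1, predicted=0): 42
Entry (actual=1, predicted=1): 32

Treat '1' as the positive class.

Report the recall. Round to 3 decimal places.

Recall = TP/(TP+FN) = 32/(32+42) = 32/74 = 0.432

0.432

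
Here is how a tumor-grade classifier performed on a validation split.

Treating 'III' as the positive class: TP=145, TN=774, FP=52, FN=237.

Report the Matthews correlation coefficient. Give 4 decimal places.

MCC = (TP·TN − FP·FN) / √((TP+FP)(TP+FN)(TN+FP)(TN+FN))
Numerator = 145·774 − 52·237 = 99906
Denominator = √(197·382·826·1011) = √62843561844 = 250686.1820
MCC = 99906 / 250686.1820 = 0.3985

0.3985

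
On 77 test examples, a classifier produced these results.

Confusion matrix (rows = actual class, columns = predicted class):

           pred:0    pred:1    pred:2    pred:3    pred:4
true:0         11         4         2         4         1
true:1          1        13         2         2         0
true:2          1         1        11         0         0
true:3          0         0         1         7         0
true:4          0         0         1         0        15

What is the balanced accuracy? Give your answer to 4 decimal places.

0.7762

Balanced accuracy = mean of per-class recall.
  0: recall = 11/22 = 0.50000
  1: recall = 13/18 = 0.72222
  2: recall = 11/13 = 0.84615
  3: recall = 7/8 = 0.87500
  4: recall = 15/16 = 0.93750
Mean = (0.50000 + 0.72222 + 0.84615 + 0.87500 + 0.93750) / 5 = 0.7762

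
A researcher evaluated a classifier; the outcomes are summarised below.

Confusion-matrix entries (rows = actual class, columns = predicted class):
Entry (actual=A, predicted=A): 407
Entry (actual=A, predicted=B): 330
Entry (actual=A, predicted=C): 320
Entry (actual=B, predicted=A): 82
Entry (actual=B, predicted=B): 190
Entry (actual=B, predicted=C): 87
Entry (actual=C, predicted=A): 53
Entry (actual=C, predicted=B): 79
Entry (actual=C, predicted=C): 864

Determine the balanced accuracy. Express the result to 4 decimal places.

0.5939

Balanced accuracy = mean of per-class recall.
  A: recall = 407/1057 = 0.38505
  B: recall = 190/359 = 0.52925
  C: recall = 864/996 = 0.86747
Mean = (0.38505 + 0.52925 + 0.86747) / 3 = 0.5939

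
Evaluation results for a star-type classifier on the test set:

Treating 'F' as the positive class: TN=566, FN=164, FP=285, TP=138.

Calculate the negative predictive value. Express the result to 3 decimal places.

0.775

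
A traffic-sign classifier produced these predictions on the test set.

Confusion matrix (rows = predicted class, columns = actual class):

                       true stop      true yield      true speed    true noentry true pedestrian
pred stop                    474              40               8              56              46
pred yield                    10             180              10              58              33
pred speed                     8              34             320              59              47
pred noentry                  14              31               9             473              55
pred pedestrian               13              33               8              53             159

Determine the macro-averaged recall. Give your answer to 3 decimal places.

0.705

Per-class recall (TP/(TP+FN)):
  stop: TP=474, FN=10+8+14+13=45 → 474/519 = 0.9133
  yield: TP=180, FN=40+34+31+33=138 → 180/318 = 0.5660
  speed: TP=320, FN=8+10+9+8=35 → 320/355 = 0.9014
  noentry: TP=473, FN=56+58+59+53=226 → 473/699 = 0.6767
  pedestrian: TP=159, FN=46+33+47+55=181 → 159/340 = 0.4676
Macro-recall = mean = (0.9133 + 0.5660 + 0.9014 + 0.6767 + 0.4676) / 5 = 0.705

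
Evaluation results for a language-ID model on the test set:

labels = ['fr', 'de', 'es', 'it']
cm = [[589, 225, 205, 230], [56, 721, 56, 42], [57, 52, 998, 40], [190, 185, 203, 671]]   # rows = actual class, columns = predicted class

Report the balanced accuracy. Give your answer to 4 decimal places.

0.6757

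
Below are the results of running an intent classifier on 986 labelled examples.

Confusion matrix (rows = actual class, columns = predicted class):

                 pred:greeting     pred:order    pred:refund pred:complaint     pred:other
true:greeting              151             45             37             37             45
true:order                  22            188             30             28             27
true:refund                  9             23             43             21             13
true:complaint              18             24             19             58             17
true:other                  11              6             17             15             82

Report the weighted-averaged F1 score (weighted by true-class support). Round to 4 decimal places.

Per-class F1 score (2·TP/(2·TP+FP+FN)):
  greeting: TP=151, FP=22+9+18+11=60, FN=45+37+37+45=164 → 302/526 = 0.57414
  order: TP=188, FP=45+23+24+6=98, FN=22+30+28+27=107 → 376/581 = 0.64716
  refund: TP=43, FP=37+30+19+17=103, FN=9+23+21+13=66 → 86/255 = 0.33725
  complaint: TP=58, FP=37+28+21+15=101, FN=18+24+19+17=78 → 116/295 = 0.39322
  other: TP=82, FP=45+27+13+17=102, FN=11+6+17+15=49 → 164/315 = 0.52063
Weighted-F1 score = Σ (supportᵢ/N)·F1 scoreᵢ with N=986: (315/986)·0.57414 + (295/986)·0.64716 + (109/986)·0.33725 + (136/986)·0.39322 + (131/986)·0.52063 = 0.5377

0.5377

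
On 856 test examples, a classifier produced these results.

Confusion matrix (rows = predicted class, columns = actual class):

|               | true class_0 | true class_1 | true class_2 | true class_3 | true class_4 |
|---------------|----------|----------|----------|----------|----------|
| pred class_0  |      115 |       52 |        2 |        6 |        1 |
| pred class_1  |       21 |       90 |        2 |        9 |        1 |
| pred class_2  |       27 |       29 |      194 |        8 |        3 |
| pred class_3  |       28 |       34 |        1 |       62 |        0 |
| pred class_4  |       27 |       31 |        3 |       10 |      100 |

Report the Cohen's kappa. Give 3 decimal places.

0.567

Observed agreement pₒ = trace/N = 561/856 = 0.6554
Expected agreement pₑ = Σ (rowᵢ·colᵢ)/N² = (218·176 + 236·123 + 202·261 + 95·125 + 105·171)/856² = 0.2046
κ = (pₒ − pₑ)/(1 − pₑ) = (0.6554 − 0.2046)/(1 − 0.2046) = 0.567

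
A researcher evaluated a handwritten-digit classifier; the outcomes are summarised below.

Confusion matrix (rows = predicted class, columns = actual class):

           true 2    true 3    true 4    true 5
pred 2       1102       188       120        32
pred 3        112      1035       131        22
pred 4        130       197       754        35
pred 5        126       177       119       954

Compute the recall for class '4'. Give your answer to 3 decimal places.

One-vs-rest for '4': TP = diagonal; FP = other classes predicted '4'; FN = '4' predicted as other.
recall = TP/(TP+FN).
4: TP=754, FN=120+131+119=370 → 754/1124 = 0.6708

0.671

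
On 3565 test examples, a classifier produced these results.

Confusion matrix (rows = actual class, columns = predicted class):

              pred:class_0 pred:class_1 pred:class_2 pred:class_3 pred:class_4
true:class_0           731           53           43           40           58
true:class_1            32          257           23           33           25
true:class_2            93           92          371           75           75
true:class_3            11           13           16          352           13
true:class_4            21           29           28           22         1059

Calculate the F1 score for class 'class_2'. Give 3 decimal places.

Treat 'class_2' as positive and all other classes as negative.
F1 score = 2·TP/(2·TP+FP+FN).
class_2: TP=371, FP=43+23+16+28=110, FN=93+92+75+75=335 → 742/1187 = 0.6251

0.625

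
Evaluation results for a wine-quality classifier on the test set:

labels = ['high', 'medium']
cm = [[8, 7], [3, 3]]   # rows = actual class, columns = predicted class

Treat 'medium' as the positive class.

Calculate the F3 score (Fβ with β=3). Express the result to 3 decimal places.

Fβ = (1+β²)·TP / ((1+β²)·TP + β²·FN + FP), with β²=9
= 10·3 / (10·3 + 9·3 + 7) = 0.469

0.469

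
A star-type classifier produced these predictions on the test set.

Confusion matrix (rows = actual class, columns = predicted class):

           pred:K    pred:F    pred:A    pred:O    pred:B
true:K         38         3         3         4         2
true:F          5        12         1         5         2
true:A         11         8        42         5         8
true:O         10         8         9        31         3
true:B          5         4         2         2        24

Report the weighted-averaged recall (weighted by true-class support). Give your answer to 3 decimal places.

0.595

Per-class recall (TP/(TP+FN)):
  K: TP=38, FN=3+3+4+2=12 → 38/50 = 0.7600
  F: TP=12, FN=5+1+5+2=13 → 12/25 = 0.4800
  A: TP=42, FN=11+8+5+8=32 → 42/74 = 0.5676
  O: TP=31, FN=10+8+9+3=30 → 31/61 = 0.5082
  B: TP=24, FN=5+4+2+2=13 → 24/37 = 0.6486
Weighted-recall = Σ (supportᵢ/N)·recallᵢ with N=247: (50/247)·0.7600 + (25/247)·0.4800 + (74/247)·0.5676 + (61/247)·0.5082 + (37/247)·0.6486 = 0.595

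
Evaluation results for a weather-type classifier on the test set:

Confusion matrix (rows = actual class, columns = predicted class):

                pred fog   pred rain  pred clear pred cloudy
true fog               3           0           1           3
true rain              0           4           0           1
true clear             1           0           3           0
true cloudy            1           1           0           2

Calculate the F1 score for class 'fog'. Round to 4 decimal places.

0.5000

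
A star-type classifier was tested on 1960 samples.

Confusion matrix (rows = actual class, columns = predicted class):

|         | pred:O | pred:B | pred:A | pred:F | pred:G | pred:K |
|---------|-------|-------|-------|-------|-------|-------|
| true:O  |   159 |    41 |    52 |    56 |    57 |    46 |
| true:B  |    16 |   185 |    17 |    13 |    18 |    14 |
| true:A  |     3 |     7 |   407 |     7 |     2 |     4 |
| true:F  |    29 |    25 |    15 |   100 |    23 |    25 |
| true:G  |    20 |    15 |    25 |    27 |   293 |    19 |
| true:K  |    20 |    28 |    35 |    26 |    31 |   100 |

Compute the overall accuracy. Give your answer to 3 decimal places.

Accuracy = trace / total = (159+185+407+100+293+100=1244) / 1960 = 1244/1960 = 0.635

0.635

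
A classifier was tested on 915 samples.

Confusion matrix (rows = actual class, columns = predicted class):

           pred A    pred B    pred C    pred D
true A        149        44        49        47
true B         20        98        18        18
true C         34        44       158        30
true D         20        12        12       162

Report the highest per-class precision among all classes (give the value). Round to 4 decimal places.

0.6682

Per-class precision (TP/(TP+FP)):
  A: TP=149, FP=20+34+20=74 → 149/223 = 0.66816
  B: TP=98, FP=44+44+12=100 → 98/198 = 0.49495
  C: TP=158, FP=49+18+12=79 → 158/237 = 0.66667
  D: TP=162, FP=47+18+30=95 → 162/257 = 0.63035
Highest is class 'A' with precision = 0.6682.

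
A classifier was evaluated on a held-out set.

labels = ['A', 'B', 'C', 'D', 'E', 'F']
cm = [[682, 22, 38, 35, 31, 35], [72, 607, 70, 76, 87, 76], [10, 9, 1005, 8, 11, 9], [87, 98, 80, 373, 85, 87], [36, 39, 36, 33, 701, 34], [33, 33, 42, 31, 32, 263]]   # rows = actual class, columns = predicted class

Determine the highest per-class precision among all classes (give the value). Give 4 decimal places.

Per-class precision (TP/(TP+FP)):
  A: TP=682, FP=72+10+87+36+33=238 → 682/920 = 0.74130
  B: TP=607, FP=22+9+98+39+33=201 → 607/808 = 0.75124
  C: TP=1005, FP=38+70+80+36+42=266 → 1005/1271 = 0.79072
  D: TP=373, FP=35+76+8+33+31=183 → 373/556 = 0.67086
  E: TP=701, FP=31+87+11+85+32=246 → 701/947 = 0.74023
  F: TP=263, FP=35+76+9+87+34=241 → 263/504 = 0.52183
Highest is class 'C' with precision = 0.7907.

0.7907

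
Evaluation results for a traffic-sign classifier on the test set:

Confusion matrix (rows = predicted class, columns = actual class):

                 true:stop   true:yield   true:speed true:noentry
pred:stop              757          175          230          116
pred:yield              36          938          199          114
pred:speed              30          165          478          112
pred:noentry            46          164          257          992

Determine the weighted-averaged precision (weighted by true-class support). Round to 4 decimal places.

0.6616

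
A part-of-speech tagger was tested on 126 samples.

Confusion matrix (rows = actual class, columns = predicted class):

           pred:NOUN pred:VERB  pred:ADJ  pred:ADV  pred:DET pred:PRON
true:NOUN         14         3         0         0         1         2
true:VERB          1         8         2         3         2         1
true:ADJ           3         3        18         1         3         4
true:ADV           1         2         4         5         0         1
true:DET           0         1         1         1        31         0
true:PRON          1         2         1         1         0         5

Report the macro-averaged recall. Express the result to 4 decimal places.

0.5882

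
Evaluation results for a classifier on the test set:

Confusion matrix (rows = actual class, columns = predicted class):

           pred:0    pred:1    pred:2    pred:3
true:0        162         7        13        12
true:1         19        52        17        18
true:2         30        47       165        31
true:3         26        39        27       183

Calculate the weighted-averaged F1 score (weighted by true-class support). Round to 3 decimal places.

0.667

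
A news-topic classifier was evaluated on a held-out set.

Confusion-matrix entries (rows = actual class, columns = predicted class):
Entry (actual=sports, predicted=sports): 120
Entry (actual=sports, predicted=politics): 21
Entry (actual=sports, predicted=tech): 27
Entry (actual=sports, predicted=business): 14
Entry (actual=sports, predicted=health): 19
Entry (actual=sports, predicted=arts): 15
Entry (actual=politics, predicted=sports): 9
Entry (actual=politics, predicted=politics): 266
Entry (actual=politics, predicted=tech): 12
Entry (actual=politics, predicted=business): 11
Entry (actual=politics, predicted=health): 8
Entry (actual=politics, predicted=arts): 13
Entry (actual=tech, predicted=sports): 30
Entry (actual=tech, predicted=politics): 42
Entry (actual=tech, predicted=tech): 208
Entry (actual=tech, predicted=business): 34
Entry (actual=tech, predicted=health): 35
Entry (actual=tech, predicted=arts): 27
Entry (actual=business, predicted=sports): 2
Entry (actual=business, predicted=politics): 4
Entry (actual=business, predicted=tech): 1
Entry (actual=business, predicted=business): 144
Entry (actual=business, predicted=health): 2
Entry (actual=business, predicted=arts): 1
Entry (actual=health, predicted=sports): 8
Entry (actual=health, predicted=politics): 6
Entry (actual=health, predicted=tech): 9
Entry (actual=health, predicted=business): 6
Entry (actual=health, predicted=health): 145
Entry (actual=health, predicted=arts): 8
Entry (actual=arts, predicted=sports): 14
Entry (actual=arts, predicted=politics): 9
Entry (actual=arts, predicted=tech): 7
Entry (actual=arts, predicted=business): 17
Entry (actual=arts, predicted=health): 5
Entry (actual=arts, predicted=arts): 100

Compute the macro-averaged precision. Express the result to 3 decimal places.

Per-class precision (TP/(TP+FP)):
  sports: TP=120, FP=9+30+2+8+14=63 → 120/183 = 0.6557
  politics: TP=266, FP=21+42+4+6+9=82 → 266/348 = 0.7644
  tech: TP=208, FP=27+12+1+9+7=56 → 208/264 = 0.7879
  business: TP=144, FP=14+11+34+6+17=82 → 144/226 = 0.6372
  health: TP=145, FP=19+8+35+2+5=69 → 145/214 = 0.6776
  arts: TP=100, FP=15+13+27+1+8=64 → 100/164 = 0.6098
Macro-precision = mean = (0.6557 + 0.7644 + 0.7879 + 0.6372 + 0.6776 + 0.6098) / 6 = 0.689

0.689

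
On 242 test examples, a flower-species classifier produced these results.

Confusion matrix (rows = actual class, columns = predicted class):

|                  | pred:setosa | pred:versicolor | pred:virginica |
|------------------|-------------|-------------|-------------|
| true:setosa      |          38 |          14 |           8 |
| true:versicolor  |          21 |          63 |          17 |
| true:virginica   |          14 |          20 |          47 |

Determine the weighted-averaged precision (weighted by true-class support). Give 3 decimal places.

0.619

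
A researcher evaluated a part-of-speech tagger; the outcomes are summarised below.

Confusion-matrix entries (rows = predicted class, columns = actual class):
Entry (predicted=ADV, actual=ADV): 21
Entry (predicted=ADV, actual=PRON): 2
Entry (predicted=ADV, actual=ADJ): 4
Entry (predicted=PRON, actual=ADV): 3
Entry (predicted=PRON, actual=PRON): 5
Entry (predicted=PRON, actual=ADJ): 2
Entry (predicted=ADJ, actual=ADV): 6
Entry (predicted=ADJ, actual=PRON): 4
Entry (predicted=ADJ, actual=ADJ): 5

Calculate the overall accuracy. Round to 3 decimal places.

Accuracy = trace / total = (21+5+5=31) / 52 = 31/52 = 0.596

0.596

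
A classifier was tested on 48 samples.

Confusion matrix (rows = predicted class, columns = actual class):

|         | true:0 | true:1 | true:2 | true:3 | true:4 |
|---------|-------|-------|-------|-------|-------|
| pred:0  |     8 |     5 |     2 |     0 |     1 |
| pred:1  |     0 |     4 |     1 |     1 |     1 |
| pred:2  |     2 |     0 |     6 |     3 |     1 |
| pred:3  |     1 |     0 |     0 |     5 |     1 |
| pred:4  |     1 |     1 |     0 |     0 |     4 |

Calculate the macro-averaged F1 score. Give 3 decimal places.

0.562

Per-class F1 score (2·TP/(2·TP+FP+FN)):
  0: TP=8, FP=5+2+0+1=8, FN=0+2+1+1=4 → 16/28 = 0.5714
  1: TP=4, FP=0+1+1+1=3, FN=5+0+0+1=6 → 8/17 = 0.4706
  2: TP=6, FP=2+0+3+1=6, FN=2+1+0+0=3 → 12/21 = 0.5714
  3: TP=5, FP=1+0+0+1=2, FN=0+1+3+0=4 → 10/16 = 0.6250
  4: TP=4, FP=1+1+0+0=2, FN=1+1+1+1=4 → 8/14 = 0.5714
Macro-F1 score = mean = (0.5714 + 0.4706 + 0.5714 + 0.6250 + 0.5714) / 5 = 0.562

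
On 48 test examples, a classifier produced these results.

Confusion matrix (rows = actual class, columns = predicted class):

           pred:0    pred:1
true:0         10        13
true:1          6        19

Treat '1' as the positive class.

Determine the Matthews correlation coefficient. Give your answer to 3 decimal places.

0.206

MCC = (TP·TN − FP·FN) / √((TP+FP)(TP+FN)(TN+FP)(TN+FN))
Numerator = 19·10 − 13·6 = 112
Denominator = √(32·25·23·16) = √294400 = 542.5864
MCC = 112 / 542.5864 = 0.206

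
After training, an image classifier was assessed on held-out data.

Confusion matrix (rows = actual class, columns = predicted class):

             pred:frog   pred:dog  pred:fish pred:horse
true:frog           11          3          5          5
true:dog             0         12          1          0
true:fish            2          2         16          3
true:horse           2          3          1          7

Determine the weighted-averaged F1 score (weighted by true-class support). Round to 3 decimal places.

Per-class F1 score (2·TP/(2·TP+FP+FN)):
  frog: TP=11, FP=0+2+2=4, FN=3+5+5=13 → 22/39 = 0.5641
  dog: TP=12, FP=3+2+3=8, FN=0+1+0=1 → 24/33 = 0.7273
  fish: TP=16, FP=5+1+1=7, FN=2+2+3=7 → 32/46 = 0.6957
  horse: TP=7, FP=5+0+3=8, FN=2+3+1=6 → 14/28 = 0.5000
Weighted-F1 score = Σ (supportᵢ/N)·F1 scoreᵢ with N=73: (24/73)·0.5641 + (13/73)·0.7273 + (23/73)·0.6957 + (13/73)·0.5000 = 0.623

0.623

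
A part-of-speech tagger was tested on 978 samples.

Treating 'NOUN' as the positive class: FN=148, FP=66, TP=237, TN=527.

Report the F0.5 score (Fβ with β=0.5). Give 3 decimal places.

Fβ = (1+β²)·TP / ((1+β²)·TP + β²·FN + FP), with β²=1/4
= 1.25·237 / (1.25·237 + 0.25·148 + 66) = 0.742

0.742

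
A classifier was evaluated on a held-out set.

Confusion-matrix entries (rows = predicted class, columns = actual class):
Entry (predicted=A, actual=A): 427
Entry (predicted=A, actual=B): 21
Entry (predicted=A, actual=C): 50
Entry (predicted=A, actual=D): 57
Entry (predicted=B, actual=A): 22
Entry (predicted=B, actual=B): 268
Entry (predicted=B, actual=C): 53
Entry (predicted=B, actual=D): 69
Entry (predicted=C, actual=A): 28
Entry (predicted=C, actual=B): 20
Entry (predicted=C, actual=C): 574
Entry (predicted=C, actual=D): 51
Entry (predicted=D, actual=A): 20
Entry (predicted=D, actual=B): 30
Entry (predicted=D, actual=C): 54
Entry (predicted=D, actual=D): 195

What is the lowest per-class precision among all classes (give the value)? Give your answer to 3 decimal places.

0.650

Per-class precision (TP/(TP+FP)):
  A: TP=427, FP=21+50+57=128 → 427/555 = 0.7694
  B: TP=268, FP=22+53+69=144 → 268/412 = 0.6505
  C: TP=574, FP=28+20+51=99 → 574/673 = 0.8529
  D: TP=195, FP=20+30+54=104 → 195/299 = 0.6522
Lowest is class 'B' with precision = 0.650.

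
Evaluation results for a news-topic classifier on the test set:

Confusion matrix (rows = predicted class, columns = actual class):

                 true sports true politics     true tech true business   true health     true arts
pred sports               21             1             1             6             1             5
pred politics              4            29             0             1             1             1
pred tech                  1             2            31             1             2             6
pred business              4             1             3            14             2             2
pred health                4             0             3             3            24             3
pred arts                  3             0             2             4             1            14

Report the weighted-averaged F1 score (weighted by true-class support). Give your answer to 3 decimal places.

Per-class F1 score (2·TP/(2·TP+FP+FN)):
  sports: TP=21, FP=1+1+6+1+5=14, FN=4+1+4+4+3=16 → 42/72 = 0.5833
  politics: TP=29, FP=4+0+1+1+1=7, FN=1+2+1+0+0=4 → 58/69 = 0.8406
  tech: TP=31, FP=1+2+1+2+6=12, FN=1+0+3+3+2=9 → 62/83 = 0.7470
  business: TP=14, FP=4+1+3+2+2=12, FN=6+1+1+3+4=15 → 28/55 = 0.5091
  health: TP=24, FP=4+0+3+3+3=13, FN=1+1+2+2+1=7 → 48/68 = 0.7059
  arts: TP=14, FP=3+0+2+4+1=10, FN=5+1+6+2+3=17 → 28/55 = 0.5091
Weighted-F1 score = Σ (supportᵢ/N)·F1 scoreᵢ with N=201: (37/201)·0.5833 + (33/201)·0.8406 + (40/201)·0.7470 + (29/201)·0.5091 + (31/201)·0.7059 + (31/201)·0.5091 = 0.655

0.655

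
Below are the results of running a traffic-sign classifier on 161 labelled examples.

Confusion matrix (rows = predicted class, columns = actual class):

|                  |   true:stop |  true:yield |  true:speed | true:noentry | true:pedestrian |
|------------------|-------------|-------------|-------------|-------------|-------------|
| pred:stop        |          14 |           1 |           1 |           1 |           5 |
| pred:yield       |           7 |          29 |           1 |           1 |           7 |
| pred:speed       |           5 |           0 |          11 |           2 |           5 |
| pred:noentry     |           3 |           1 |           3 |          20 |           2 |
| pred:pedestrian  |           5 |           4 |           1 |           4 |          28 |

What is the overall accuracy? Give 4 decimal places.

Accuracy = trace / total = (14+29+11+20+28=102) / 161 = 102/161 = 0.6335

0.6335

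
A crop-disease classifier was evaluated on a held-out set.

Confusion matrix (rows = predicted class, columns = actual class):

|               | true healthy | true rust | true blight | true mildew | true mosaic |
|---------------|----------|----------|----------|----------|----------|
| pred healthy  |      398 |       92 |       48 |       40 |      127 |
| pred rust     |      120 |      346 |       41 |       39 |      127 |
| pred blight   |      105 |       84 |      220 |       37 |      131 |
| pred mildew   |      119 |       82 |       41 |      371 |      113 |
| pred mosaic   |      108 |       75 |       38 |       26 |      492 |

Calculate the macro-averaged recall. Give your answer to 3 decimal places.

0.553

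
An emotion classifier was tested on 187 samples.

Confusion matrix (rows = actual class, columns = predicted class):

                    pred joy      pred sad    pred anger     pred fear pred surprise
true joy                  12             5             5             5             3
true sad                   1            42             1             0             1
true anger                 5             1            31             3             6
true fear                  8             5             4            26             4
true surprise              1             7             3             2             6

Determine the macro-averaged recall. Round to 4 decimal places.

Per-class recall (TP/(TP+FN)):
  joy: TP=12, FN=5+5+5+3=18 → 12/30 = 0.40000
  sad: TP=42, FN=1+1+0+1=3 → 42/45 = 0.93333
  anger: TP=31, FN=5+1+3+6=15 → 31/46 = 0.67391
  fear: TP=26, FN=8+5+4+4=21 → 26/47 = 0.55319
  surprise: TP=6, FN=1+7+3+2=13 → 6/19 = 0.31579
Macro-recall = mean = (0.40000 + 0.93333 + 0.67391 + 0.55319 + 0.31579) / 5 = 0.5752

0.5752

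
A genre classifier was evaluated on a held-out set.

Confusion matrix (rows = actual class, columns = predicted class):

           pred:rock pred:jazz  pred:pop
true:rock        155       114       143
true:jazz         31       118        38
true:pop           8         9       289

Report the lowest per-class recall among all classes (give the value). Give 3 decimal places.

Per-class recall (TP/(TP+FN)):
  rock: TP=155, FN=114+143=257 → 155/412 = 0.3762
  jazz: TP=118, FN=31+38=69 → 118/187 = 0.6310
  pop: TP=289, FN=8+9=17 → 289/306 = 0.9444
Lowest is class 'rock' with recall = 0.376.

0.376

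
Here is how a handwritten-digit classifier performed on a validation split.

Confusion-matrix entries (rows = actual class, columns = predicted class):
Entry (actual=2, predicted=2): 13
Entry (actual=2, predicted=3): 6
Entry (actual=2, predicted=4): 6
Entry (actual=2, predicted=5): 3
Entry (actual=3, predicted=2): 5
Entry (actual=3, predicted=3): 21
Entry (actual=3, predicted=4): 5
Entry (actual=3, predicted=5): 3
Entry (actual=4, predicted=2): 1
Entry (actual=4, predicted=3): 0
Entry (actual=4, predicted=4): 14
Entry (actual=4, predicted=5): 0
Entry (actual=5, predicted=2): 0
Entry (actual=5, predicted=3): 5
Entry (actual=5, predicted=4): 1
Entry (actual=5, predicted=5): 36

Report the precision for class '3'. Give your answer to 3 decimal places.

0.656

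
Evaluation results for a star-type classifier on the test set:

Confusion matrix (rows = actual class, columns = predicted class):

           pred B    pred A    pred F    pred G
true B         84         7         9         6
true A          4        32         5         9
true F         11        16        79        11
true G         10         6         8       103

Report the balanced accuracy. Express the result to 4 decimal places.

Balanced accuracy = mean of per-class recall.
  B: recall = 84/106 = 0.79245
  A: recall = 32/50 = 0.64000
  F: recall = 79/117 = 0.67521
  G: recall = 103/127 = 0.81102
Mean = (0.79245 + 0.64000 + 0.67521 + 0.81102) / 4 = 0.7297

0.7297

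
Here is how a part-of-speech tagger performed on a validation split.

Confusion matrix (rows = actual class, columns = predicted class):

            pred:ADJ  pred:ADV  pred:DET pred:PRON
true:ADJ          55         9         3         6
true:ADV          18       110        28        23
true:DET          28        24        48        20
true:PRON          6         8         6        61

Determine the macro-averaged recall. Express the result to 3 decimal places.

Per-class recall (TP/(TP+FN)):
  ADJ: TP=55, FN=9+3+6=18 → 55/73 = 0.7534
  ADV: TP=110, FN=18+28+23=69 → 110/179 = 0.6145
  DET: TP=48, FN=28+24+20=72 → 48/120 = 0.4000
  PRON: TP=61, FN=6+8+6=20 → 61/81 = 0.7531
Macro-recall = mean = (0.7534 + 0.6145 + 0.4000 + 0.7531) / 4 = 0.630

0.630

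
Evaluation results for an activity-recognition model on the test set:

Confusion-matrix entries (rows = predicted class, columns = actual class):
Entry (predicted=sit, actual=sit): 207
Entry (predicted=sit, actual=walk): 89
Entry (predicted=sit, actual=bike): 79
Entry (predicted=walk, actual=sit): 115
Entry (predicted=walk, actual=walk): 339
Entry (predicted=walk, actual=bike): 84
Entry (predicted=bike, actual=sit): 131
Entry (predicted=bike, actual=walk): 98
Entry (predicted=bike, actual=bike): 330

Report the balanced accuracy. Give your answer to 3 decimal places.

Balanced accuracy = mean of per-class recall.
  sit: recall = 207/453 = 0.4570
  walk: recall = 339/526 = 0.6445
  bike: recall = 330/493 = 0.6694
Mean = (0.4570 + 0.6445 + 0.6694) / 3 = 0.590

0.590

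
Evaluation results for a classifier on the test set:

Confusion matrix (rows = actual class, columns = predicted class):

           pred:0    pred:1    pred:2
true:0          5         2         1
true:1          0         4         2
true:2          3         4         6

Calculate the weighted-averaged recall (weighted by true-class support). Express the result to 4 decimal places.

Per-class recall (TP/(TP+FN)):
  0: TP=5, FN=2+1=3 → 5/8 = 0.62500
  1: TP=4, FN=0+2=2 → 4/6 = 0.66667
  2: TP=6, FN=3+4=7 → 6/13 = 0.46154
Weighted-recall = Σ (supportᵢ/N)·recallᵢ with N=27: (8/27)·0.62500 + (6/27)·0.66667 + (13/27)·0.46154 = 0.5556

0.5556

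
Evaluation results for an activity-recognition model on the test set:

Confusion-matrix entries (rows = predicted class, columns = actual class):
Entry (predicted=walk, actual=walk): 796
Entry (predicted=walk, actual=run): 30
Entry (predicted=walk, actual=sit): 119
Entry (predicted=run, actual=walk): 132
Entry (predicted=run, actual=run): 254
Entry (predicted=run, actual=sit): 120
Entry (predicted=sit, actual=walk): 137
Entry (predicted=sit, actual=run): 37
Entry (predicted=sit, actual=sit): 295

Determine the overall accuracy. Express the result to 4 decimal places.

Accuracy = trace / total = (796+254+295=1345) / 1920 = 1345/1920 = 0.7005

0.7005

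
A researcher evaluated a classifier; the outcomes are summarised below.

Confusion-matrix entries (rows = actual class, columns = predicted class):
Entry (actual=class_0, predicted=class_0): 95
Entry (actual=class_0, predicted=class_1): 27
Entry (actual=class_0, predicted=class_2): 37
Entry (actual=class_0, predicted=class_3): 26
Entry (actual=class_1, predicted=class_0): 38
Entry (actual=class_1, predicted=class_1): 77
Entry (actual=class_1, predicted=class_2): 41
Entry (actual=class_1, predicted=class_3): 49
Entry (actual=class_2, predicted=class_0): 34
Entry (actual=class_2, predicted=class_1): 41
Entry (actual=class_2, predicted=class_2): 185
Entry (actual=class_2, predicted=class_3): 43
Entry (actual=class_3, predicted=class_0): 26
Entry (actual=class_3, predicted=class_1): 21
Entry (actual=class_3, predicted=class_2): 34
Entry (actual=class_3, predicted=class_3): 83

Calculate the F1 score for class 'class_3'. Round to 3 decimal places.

0.455

One-vs-rest for 'class_3': TP = diagonal; FP = other classes predicted 'class_3'; FN = 'class_3' predicted as other.
F1 score = 2·TP/(2·TP+FP+FN).
class_3: TP=83, FP=26+49+43=118, FN=26+21+34=81 → 166/365 = 0.4548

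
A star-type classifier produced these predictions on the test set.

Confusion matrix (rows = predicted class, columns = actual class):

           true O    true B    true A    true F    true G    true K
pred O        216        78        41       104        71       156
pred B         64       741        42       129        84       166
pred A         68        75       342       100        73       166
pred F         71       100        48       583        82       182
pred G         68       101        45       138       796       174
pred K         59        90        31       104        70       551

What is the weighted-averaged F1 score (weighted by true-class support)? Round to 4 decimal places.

Per-class F1 score (2·TP/(2·TP+FP+FN)):
  O: TP=216, FP=78+41+104+71+156=450, FN=64+68+71+68+59=330 → 432/1212 = 0.35644
  B: TP=741, FP=64+42+129+84+166=485, FN=78+75+100+101+90=444 → 1482/2411 = 0.61468
  A: TP=342, FP=68+75+100+73+166=482, FN=41+42+48+45+31=207 → 684/1373 = 0.49818
  F: TP=583, FP=71+100+48+82+182=483, FN=104+129+100+138+104=575 → 1166/2224 = 0.52428
  G: TP=796, FP=68+101+45+138+174=526, FN=71+84+73+82+70=380 → 1592/2498 = 0.63731
  K: TP=551, FP=59+90+31+104+70=354, FN=156+166+166+182+174=844 → 1102/2300 = 0.47913
Weighted-F1 score = Σ (supportᵢ/N)·F1 scoreᵢ with N=6009: (546/6009)·0.35644 + (1185/6009)·0.61468 + (549/6009)·0.49818 + (1158/6009)·0.52428 + (1176/6009)·0.63731 + (1395/6009)·0.47913 = 0.5361

0.5361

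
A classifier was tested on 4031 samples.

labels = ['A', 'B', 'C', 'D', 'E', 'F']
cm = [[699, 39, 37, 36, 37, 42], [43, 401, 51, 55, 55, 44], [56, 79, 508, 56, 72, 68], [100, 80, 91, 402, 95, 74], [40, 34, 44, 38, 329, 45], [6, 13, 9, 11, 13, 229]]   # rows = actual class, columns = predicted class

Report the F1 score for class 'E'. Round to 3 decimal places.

Treat 'E' as positive and all other classes as negative.
F1 score = 2·TP/(2·TP+FP+FN).
E: TP=329, FP=37+55+72+95+13=272, FN=40+34+44+38+45=201 → 658/1131 = 0.5818

0.582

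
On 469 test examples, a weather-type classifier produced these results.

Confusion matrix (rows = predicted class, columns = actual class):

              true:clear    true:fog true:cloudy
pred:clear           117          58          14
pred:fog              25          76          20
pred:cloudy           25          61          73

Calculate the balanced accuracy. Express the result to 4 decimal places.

0.5909

Balanced accuracy = mean of per-class recall.
  clear: recall = 117/167 = 0.70060
  fog: recall = 76/195 = 0.38974
  cloudy: recall = 73/107 = 0.68224
Mean = (0.70060 + 0.38974 + 0.68224) / 3 = 0.5909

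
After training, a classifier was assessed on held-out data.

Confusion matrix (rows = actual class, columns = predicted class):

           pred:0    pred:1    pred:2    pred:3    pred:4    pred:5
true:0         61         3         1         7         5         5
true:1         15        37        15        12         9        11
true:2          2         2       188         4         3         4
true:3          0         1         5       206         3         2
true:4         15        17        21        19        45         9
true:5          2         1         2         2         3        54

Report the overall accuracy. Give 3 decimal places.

0.747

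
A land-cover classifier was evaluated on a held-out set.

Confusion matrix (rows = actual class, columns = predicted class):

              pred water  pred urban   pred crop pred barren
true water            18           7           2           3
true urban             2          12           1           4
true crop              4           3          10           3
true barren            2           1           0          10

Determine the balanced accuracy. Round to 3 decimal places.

Balanced accuracy = mean of per-class recall.
  water: recall = 18/30 = 0.6000
  urban: recall = 12/19 = 0.6316
  crop: recall = 10/20 = 0.5000
  barren: recall = 10/13 = 0.7692
Mean = (0.6000 + 0.6316 + 0.5000 + 0.7692) / 4 = 0.625

0.625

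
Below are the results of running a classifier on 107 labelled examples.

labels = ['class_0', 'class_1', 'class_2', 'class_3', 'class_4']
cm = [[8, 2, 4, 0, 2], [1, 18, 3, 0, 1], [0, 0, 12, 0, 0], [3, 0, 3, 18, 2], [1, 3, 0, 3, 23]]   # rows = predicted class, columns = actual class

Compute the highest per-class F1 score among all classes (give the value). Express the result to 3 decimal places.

Per-class F1 score (2·TP/(2·TP+FP+FN)):
  class_0: TP=8, FP=2+4+0+2=8, FN=1+0+3+1=5 → 16/29 = 0.5517
  class_1: TP=18, FP=1+3+0+1=5, FN=2+0+0+3=5 → 36/46 = 0.7826
  class_2: TP=12, FP=0+0+0+0=0, FN=4+3+3+0=10 → 24/34 = 0.7059
  class_3: TP=18, FP=3+0+3+2=8, FN=0+0+0+3=3 → 36/47 = 0.7660
  class_4: TP=23, FP=1+3+0+3=7, FN=2+1+0+2=5 → 46/58 = 0.7931
Highest is class 'class_4' with F1 score = 0.793.

0.793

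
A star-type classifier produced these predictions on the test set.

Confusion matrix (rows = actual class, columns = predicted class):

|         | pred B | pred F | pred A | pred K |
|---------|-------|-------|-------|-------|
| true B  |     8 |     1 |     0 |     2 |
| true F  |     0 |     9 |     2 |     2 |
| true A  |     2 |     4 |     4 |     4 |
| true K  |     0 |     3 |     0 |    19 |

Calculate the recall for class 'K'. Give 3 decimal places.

recall = TP/(TP+FN).
K: TP=19, FN=0+3+0=3 → 19/22 = 0.8636

0.864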